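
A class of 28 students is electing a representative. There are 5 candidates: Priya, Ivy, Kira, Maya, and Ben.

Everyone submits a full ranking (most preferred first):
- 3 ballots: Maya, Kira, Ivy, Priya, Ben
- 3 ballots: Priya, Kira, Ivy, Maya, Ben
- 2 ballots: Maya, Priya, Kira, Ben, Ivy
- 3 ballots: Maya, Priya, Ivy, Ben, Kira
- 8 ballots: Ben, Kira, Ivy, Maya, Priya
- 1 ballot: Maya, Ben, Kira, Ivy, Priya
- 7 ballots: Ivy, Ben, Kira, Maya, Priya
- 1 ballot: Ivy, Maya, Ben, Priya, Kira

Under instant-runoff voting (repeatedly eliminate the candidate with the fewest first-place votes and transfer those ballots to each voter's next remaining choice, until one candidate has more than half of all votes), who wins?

Ivy

Round 1: Priya 3, Ivy 8, Kira 0, Maya 9, Ben 8. Kira eliminated.
Round 2: Priya 3, Ivy 8, Maya 9, Ben 8. Priya eliminated.
Round 3: Ivy 11, Maya 9, Ben 8. Ben eliminated.
Round 4: Ivy 19, Maya 9. Ivy has a majority (≥15).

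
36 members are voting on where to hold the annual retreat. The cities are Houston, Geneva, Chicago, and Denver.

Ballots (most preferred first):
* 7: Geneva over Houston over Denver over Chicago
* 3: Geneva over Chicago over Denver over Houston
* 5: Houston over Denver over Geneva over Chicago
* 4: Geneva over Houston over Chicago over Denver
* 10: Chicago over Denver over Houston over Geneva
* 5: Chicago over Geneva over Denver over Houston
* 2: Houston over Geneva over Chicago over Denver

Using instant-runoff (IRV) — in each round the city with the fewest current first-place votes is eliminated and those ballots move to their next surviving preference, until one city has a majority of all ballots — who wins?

Round 1: Houston 7, Geneva 14, Chicago 15, Denver 0. Denver eliminated.
Round 2: Houston 7, Geneva 14, Chicago 15. Houston eliminated.
Round 3: Geneva 21, Chicago 15. Geneva has a majority (≥19).

Geneva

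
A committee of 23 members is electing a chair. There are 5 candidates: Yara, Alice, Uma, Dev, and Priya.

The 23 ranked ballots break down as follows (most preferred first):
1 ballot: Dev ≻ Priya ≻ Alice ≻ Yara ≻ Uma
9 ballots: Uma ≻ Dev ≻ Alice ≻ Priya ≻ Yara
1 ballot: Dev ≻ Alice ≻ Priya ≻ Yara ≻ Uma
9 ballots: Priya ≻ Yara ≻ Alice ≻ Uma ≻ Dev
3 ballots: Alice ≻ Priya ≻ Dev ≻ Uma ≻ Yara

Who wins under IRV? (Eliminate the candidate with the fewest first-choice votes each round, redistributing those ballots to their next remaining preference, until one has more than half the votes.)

Priya

Round 1: Yara 0, Alice 3, Uma 9, Dev 2, Priya 9. Yara eliminated.
Round 2: Alice 3, Uma 9, Dev 2, Priya 9. Dev eliminated.
Round 3: Alice 4, Uma 9, Priya 10. Alice eliminated.
Round 4: Uma 9, Priya 14. Priya has a majority (≥12).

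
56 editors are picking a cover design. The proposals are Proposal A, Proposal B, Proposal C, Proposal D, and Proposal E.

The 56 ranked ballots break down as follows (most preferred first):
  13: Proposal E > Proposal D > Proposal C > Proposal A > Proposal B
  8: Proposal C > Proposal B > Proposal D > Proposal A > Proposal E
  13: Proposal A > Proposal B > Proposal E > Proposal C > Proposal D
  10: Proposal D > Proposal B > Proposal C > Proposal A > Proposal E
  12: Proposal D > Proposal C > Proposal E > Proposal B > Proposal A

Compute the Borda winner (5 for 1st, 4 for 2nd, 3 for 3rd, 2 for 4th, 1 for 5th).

Proposal A: 13×2 + 8×2 + 13×5 + 10×2 + 12×1 = 139
Proposal B: 13×1 + 8×4 + 13×4 + 10×4 + 12×2 = 161
Proposal C: 13×3 + 8×5 + 13×2 + 10×3 + 12×4 = 183
Proposal D: 13×4 + 8×3 + 13×1 + 10×5 + 12×5 = 199
Proposal E: 13×5 + 8×1 + 13×3 + 10×1 + 12×3 = 158

Proposal D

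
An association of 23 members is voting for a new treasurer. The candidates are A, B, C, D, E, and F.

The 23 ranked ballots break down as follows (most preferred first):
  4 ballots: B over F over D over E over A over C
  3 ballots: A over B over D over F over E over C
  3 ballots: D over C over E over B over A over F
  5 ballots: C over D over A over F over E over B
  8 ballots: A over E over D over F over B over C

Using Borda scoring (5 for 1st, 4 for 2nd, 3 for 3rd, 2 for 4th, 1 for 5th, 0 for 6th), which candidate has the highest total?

A: 4×1 + 3×5 + 3×1 + 5×3 + 8×5 = 77
B: 4×5 + 3×4 + 3×2 + 5×0 + 8×1 = 46
C: 4×0 + 3×0 + 3×4 + 5×5 + 8×0 = 37
D: 4×3 + 3×3 + 3×5 + 5×4 + 8×3 = 80
E: 4×2 + 3×1 + 3×3 + 5×1 + 8×4 = 57
F: 4×4 + 3×2 + 3×0 + 5×2 + 8×2 = 48

D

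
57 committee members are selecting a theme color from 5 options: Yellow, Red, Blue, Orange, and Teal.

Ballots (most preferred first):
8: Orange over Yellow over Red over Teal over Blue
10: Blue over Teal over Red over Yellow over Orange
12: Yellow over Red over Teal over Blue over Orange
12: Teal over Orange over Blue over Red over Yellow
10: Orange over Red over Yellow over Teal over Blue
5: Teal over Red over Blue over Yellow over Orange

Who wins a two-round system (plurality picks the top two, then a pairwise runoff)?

Teal

Round 1 first-place votes: Yellow 12, Red 0, Blue 10, Orange 18, Teal 17. Orange and Teal advance.
Runoff: Orange is ranked above Teal on 18 ballots, Teal above Orange on 39.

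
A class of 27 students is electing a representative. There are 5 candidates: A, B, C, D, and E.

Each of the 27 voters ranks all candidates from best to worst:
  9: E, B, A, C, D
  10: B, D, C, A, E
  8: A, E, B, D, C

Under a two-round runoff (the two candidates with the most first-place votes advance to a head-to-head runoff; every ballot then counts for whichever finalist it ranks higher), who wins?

E

Round 1 first-place votes: A 8, B 10, C 0, D 0, E 9. B and E advance.
Runoff: B is ranked above E on 10 ballots, E above B on 17.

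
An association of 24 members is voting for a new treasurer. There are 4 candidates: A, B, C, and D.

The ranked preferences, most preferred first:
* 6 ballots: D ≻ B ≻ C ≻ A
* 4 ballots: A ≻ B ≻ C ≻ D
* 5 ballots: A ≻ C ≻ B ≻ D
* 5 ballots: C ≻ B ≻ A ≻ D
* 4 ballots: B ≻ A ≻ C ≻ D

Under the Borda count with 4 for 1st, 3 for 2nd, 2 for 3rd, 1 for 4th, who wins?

B

A: 6×1 + 4×4 + 5×4 + 5×2 + 4×3 = 64
B: 6×3 + 4×3 + 5×2 + 5×3 + 4×4 = 71
C: 6×2 + 4×2 + 5×3 + 5×4 + 4×2 = 63
D: 6×4 + 4×1 + 5×1 + 5×1 + 4×1 = 42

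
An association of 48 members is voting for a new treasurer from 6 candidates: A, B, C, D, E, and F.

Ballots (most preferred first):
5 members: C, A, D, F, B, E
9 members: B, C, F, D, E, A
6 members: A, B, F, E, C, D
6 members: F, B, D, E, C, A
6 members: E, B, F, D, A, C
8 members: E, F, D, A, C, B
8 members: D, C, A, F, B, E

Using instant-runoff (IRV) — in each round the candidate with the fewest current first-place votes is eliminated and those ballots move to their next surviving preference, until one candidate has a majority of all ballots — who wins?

Round 1: A 6, B 9, C 5, D 8, E 14, F 6. C eliminated.
Round 2: A 11, B 9, D 8, E 14, F 6. F eliminated.
Round 3: A 11, B 15, D 8, E 14. D eliminated.
Round 4: A 19, B 15, E 14. E eliminated.
Round 5: A 27, B 21. A has a majority (≥25).

A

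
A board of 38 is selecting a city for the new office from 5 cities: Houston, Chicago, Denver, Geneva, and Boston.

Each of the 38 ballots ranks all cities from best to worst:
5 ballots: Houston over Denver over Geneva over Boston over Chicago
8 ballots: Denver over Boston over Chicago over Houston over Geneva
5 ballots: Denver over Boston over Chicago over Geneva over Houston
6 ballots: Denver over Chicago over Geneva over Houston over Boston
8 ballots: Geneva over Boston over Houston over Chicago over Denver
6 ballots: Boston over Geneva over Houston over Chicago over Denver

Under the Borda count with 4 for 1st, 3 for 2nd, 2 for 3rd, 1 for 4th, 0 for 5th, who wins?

Boston

Houston: 5×4 + 8×1 + 5×0 + 6×1 + 8×2 + 6×2 = 62
Chicago: 5×0 + 8×2 + 5×2 + 6×3 + 8×1 + 6×1 = 58
Denver: 5×3 + 8×4 + 5×4 + 6×4 + 8×0 + 6×0 = 91
Geneva: 5×2 + 8×0 + 5×1 + 6×2 + 8×4 + 6×3 = 77
Boston: 5×1 + 8×3 + 5×3 + 6×0 + 8×3 + 6×4 = 92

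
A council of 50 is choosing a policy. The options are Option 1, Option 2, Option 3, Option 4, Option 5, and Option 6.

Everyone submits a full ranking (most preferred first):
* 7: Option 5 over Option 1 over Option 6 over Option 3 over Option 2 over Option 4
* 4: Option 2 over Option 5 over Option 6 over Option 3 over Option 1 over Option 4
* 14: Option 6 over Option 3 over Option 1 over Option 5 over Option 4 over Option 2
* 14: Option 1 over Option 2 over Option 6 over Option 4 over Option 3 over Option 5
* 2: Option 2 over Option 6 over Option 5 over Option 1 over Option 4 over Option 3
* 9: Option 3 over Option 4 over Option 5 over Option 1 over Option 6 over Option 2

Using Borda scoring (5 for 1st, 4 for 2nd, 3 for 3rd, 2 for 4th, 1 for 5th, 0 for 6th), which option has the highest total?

Option 1: 7×4 + 4×1 + 14×3 + 14×5 + 2×2 + 9×2 = 166
Option 2: 7×1 + 4×5 + 14×0 + 14×4 + 2×5 + 9×0 = 93
Option 3: 7×2 + 4×2 + 14×4 + 14×1 + 2×0 + 9×5 = 137
Option 4: 7×0 + 4×0 + 14×1 + 14×2 + 2×1 + 9×4 = 80
Option 5: 7×5 + 4×4 + 14×2 + 14×0 + 2×3 + 9×3 = 112
Option 6: 7×3 + 4×3 + 14×5 + 14×3 + 2×4 + 9×1 = 162

Option 1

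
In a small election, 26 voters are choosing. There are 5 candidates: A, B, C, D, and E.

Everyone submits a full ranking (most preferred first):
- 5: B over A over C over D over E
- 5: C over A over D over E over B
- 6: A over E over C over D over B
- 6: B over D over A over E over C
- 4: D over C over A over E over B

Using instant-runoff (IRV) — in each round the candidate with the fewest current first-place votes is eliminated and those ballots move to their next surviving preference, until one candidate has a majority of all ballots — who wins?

Round 1: A 6, B 11, C 5, D 4, E 0. E eliminated.
Round 2: A 6, B 11, C 5, D 4. D eliminated.
Round 3: A 6, B 11, C 9. A eliminated.
Round 4: B 11, C 15. C has a majority (≥14).

C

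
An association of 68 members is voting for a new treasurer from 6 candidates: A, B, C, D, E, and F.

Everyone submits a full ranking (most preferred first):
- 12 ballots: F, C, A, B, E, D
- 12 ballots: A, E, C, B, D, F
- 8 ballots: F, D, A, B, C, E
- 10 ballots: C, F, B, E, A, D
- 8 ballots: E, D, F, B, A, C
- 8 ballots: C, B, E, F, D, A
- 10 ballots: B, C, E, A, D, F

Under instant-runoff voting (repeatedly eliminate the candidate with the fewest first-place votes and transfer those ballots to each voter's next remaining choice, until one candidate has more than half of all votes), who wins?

C

Round 1: A 12, B 10, C 18, D 0, E 8, F 20. D eliminated.
Round 2: A 12, B 10, C 18, E 8, F 20. E eliminated.
Round 3: A 12, B 10, C 18, F 28. B eliminated.
Round 4: A 12, C 28, F 28. A eliminated.
Round 5: C 40, F 28. C has a majority (≥35).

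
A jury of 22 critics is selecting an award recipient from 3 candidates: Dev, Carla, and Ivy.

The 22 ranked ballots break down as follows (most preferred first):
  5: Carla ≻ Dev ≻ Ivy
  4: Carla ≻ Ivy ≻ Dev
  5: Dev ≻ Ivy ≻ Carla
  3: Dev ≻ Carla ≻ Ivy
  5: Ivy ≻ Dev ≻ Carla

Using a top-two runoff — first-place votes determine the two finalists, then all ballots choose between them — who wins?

Round 1 first-place votes: Dev 8, Carla 9, Ivy 5. Carla and Dev advance.
Runoff: Carla is ranked above Dev on 9 ballots, Dev above Carla on 13.

Dev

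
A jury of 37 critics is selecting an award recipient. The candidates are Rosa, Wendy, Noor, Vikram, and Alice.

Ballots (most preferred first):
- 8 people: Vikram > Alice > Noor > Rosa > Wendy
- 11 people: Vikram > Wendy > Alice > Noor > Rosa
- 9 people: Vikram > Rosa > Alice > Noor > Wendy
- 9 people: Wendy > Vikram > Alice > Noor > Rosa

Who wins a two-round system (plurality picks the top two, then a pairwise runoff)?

Vikram

Round 1 first-place votes: Rosa 0, Wendy 9, Noor 0, Vikram 28, Alice 0. Vikram and Wendy advance.
Runoff: Vikram is ranked above Wendy on 28 ballots, Wendy above Vikram on 9.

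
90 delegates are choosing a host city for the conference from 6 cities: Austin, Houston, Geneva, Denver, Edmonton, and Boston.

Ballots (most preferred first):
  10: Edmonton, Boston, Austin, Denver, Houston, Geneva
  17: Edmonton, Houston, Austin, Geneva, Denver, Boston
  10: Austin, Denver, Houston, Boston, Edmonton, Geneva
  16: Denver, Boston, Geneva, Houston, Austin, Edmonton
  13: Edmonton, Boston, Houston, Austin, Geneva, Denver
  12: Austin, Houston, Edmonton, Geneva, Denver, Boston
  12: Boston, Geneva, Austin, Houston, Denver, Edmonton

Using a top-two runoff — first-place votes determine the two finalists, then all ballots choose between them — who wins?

Round 1 first-place votes: Austin 22, Houston 0, Geneva 0, Denver 16, Edmonton 40, Boston 12. Edmonton and Austin advance.
Runoff: Edmonton is ranked above Austin on 40 ballots, Austin above Edmonton on 50.

Austin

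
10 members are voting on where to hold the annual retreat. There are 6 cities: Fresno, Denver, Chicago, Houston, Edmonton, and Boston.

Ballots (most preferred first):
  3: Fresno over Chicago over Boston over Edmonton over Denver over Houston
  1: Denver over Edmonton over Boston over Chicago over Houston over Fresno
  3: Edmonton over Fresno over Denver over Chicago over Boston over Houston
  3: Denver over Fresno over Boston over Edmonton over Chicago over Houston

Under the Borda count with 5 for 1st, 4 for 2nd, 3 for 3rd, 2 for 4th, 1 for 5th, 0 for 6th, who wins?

Fresno

Fresno: 3×5 + 1×0 + 3×4 + 3×4 = 39
Denver: 3×1 + 1×5 + 3×3 + 3×5 = 32
Chicago: 3×4 + 1×2 + 3×2 + 3×1 = 23
Houston: 3×0 + 1×1 + 3×0 + 3×0 = 1
Edmonton: 3×2 + 1×4 + 3×5 + 3×2 = 31
Boston: 3×3 + 1×3 + 3×1 + 3×3 = 24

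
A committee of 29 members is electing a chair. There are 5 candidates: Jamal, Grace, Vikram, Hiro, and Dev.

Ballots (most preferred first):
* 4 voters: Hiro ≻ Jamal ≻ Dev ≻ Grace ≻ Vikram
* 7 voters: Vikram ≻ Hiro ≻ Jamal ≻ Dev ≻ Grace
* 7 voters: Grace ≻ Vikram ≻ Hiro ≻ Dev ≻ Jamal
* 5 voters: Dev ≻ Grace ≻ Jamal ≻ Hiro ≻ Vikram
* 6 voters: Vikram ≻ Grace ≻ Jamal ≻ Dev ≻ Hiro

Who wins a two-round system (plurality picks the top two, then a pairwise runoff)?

Round 1 first-place votes: Jamal 0, Grace 7, Vikram 13, Hiro 4, Dev 5. Vikram and Grace advance.
Runoff: Vikram is ranked above Grace on 13 ballots, Grace above Vikram on 16.

Grace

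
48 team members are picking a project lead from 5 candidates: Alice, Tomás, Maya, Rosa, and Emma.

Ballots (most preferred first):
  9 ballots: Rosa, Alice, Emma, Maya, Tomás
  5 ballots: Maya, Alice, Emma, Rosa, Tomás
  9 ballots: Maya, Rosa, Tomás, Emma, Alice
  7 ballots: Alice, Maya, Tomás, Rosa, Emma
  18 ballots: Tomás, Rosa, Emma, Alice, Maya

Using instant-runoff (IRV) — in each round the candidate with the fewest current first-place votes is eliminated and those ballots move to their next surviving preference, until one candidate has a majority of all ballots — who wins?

Maya

Round 1: Alice 7, Tomás 18, Maya 14, Rosa 9, Emma 0. Emma eliminated.
Round 2: Alice 7, Tomás 18, Maya 14, Rosa 9. Alice eliminated.
Round 3: Tomás 18, Maya 21, Rosa 9. Rosa eliminated.
Round 4: Tomás 18, Maya 30. Maya has a majority (≥25).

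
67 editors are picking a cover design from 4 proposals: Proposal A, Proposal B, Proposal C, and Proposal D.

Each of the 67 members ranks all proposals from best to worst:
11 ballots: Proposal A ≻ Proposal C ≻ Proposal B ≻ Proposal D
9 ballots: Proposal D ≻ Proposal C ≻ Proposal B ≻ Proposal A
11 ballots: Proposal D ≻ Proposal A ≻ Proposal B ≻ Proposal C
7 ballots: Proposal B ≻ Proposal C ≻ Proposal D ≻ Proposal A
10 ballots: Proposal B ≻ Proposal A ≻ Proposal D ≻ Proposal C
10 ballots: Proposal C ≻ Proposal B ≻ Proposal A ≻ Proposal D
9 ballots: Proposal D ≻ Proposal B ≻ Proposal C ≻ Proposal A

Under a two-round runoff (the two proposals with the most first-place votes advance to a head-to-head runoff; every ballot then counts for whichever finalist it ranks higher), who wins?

Round 1 first-place votes: Proposal A 11, Proposal B 17, Proposal C 10, Proposal D 29. Proposal D and Proposal B advance.
Runoff: Proposal D is ranked above Proposal B on 29 ballots, Proposal B above Proposal D on 38.

Proposal B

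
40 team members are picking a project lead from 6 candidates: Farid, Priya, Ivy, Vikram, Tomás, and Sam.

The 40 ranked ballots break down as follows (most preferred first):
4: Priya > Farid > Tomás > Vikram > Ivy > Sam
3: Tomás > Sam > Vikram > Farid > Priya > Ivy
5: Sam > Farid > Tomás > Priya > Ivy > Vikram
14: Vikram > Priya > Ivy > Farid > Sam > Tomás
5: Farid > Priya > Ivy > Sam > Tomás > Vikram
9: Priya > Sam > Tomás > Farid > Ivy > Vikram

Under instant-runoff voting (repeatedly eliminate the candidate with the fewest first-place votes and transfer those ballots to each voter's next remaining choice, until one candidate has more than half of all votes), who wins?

Priya

Round 1: Farid 5, Priya 13, Ivy 0, Vikram 14, Tomás 3, Sam 5. Ivy eliminated.
Round 2: Farid 5, Priya 13, Vikram 14, Tomás 3, Sam 5. Tomás eliminated.
Round 3: Farid 5, Priya 13, Vikram 14, Sam 8. Farid eliminated.
Round 4: Priya 18, Vikram 14, Sam 8. Sam eliminated.
Round 5: Priya 23, Vikram 17. Priya has a majority (≥21).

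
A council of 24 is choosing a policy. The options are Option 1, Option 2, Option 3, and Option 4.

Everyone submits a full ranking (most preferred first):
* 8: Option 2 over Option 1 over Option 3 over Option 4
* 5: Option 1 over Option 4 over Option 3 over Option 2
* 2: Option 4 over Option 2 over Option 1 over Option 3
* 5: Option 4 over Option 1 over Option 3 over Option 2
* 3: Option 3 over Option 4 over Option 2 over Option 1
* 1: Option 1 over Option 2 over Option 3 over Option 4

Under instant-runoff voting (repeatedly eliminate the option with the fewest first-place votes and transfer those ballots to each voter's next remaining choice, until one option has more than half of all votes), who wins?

Round 1: Option 1 6, Option 2 8, Option 3 3, Option 4 7. Option 3 eliminated.
Round 2: Option 1 6, Option 2 8, Option 4 10. Option 1 eliminated.
Round 3: Option 2 9, Option 4 15. Option 4 has a majority (≥13).

Option 4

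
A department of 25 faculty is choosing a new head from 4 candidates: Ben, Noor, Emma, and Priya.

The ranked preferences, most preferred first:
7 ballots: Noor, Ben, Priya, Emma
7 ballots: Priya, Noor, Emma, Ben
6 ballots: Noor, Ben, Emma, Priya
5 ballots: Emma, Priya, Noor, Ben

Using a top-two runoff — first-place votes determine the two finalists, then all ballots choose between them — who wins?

Round 1 first-place votes: Ben 0, Noor 13, Emma 5, Priya 7. Noor and Priya advance.
Runoff: Noor is ranked above Priya on 13 ballots, Priya above Noor on 12.

Noor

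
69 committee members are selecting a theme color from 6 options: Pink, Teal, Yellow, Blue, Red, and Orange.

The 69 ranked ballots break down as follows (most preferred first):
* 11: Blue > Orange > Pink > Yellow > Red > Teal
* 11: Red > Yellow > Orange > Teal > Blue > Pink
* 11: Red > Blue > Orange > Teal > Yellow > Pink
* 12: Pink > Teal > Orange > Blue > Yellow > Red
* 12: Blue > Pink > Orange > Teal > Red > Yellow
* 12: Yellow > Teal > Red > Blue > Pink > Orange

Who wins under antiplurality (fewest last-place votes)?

Last-place votes: Pink 22, Teal 11, Yellow 12, Blue 0, Red 12, Orange 12.

Blue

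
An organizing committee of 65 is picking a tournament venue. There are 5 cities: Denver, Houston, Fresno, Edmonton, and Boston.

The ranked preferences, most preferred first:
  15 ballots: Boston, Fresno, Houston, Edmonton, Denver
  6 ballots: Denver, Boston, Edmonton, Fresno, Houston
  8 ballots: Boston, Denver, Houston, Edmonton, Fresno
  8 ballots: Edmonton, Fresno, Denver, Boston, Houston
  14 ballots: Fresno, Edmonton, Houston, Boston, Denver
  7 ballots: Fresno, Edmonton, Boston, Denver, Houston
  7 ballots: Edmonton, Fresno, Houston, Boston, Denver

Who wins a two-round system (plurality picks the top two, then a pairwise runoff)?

Fresno

Round 1 first-place votes: Denver 6, Houston 0, Fresno 21, Edmonton 15, Boston 23. Boston and Fresno advance.
Runoff: Boston is ranked above Fresno on 29 ballots, Fresno above Boston on 36.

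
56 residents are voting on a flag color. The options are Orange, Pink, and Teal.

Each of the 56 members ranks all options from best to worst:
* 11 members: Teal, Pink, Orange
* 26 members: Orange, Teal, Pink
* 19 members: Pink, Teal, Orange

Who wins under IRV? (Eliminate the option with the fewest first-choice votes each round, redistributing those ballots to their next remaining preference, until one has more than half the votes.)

Round 1: Orange 26, Pink 19, Teal 11. Teal eliminated.
Round 2: Orange 26, Pink 30. Pink has a majority (≥29).

Pink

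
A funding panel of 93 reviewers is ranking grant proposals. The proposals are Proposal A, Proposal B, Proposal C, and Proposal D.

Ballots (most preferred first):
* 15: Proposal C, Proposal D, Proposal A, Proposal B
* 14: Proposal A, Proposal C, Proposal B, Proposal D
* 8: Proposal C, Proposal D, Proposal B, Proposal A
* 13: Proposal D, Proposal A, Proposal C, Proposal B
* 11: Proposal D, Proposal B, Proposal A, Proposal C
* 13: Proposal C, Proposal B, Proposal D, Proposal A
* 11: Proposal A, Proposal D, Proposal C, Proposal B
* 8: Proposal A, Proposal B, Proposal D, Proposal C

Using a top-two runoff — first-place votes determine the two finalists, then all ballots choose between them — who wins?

Round 1 first-place votes: Proposal A 33, Proposal B 0, Proposal C 36, Proposal D 24. Proposal C and Proposal A advance.
Runoff: Proposal C is ranked above Proposal A on 36 ballots, Proposal A above Proposal C on 57.

Proposal A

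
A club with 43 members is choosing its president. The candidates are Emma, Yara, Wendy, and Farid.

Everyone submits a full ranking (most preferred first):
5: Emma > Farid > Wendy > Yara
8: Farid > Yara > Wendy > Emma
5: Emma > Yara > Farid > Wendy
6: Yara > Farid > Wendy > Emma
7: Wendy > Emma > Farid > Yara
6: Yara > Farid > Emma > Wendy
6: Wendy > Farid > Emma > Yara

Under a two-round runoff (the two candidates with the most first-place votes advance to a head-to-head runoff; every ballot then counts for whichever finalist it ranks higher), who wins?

Yara

Round 1 first-place votes: Emma 10, Yara 12, Wendy 13, Farid 8. Wendy and Yara advance.
Runoff: Wendy is ranked above Yara on 18 ballots, Yara above Wendy on 25.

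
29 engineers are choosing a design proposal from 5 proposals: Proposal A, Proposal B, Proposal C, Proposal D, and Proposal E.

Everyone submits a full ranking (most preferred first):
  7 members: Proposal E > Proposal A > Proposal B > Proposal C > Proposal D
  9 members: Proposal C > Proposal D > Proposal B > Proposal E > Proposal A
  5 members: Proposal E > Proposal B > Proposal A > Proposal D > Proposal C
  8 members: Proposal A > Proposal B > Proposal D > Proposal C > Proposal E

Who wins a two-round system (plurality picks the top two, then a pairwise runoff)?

Proposal C

Round 1 first-place votes: Proposal A 8, Proposal B 0, Proposal C 9, Proposal D 0, Proposal E 12. Proposal E and Proposal C advance.
Runoff: Proposal E is ranked above Proposal C on 12 ballots, Proposal C above Proposal E on 17.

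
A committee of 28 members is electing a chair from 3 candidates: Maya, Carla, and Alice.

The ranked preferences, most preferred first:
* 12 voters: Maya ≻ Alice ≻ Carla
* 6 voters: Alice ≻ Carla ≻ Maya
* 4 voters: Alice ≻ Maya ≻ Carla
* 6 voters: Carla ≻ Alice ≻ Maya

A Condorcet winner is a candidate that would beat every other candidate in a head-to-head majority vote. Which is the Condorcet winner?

Alice

Alice vs Maya: 16–12
Alice vs Carla: 22–6
Alice beats every other candidate.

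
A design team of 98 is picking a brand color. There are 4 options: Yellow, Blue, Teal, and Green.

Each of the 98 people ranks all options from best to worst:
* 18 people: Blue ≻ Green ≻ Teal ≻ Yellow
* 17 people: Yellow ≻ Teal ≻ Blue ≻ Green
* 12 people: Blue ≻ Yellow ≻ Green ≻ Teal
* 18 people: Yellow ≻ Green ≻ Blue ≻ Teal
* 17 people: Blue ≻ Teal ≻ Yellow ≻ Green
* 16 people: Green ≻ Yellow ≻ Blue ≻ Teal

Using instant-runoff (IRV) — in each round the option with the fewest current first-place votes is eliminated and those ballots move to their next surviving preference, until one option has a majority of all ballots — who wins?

Yellow

Round 1: Yellow 35, Blue 47, Teal 0, Green 16. Teal eliminated.
Round 2: Yellow 35, Blue 47, Green 16. Green eliminated.
Round 3: Yellow 51, Blue 47. Yellow has a majority (≥50).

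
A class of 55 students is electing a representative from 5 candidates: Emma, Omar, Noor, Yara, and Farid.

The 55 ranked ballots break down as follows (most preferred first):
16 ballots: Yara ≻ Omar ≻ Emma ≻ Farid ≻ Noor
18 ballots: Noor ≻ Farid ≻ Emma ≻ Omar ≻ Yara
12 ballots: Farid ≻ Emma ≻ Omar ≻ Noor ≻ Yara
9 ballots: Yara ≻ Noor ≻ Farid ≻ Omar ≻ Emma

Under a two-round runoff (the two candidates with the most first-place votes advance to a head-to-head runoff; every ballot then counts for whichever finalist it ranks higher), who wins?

Round 1 first-place votes: Emma 0, Omar 0, Noor 18, Yara 25, Farid 12. Yara and Noor advance.
Runoff: Yara is ranked above Noor on 25 ballots, Noor above Yara on 30.

Noor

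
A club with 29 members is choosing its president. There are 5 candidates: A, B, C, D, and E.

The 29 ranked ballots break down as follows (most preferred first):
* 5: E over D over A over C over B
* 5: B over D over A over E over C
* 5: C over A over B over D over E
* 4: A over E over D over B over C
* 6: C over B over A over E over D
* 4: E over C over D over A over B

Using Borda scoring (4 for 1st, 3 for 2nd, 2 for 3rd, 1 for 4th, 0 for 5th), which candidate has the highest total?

A: 5×2 + 5×2 + 5×3 + 4×4 + 6×2 + 4×1 = 67
B: 5×0 + 5×4 + 5×2 + 4×1 + 6×3 + 4×0 = 52
C: 5×1 + 5×0 + 5×4 + 4×0 + 6×4 + 4×3 = 61
D: 5×3 + 5×3 + 5×1 + 4×2 + 6×0 + 4×2 = 51
E: 5×4 + 5×1 + 5×0 + 4×3 + 6×1 + 4×4 = 59

A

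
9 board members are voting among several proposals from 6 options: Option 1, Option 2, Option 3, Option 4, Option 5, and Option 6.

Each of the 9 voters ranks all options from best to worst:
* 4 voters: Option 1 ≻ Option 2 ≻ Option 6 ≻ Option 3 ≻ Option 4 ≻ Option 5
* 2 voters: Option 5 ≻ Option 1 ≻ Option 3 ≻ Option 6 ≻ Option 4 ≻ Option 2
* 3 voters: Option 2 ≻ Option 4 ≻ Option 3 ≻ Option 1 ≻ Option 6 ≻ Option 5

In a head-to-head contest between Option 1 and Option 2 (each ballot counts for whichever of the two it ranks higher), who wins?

Option 1

Option 1 is ranked above Option 2 on 6 ballots; Option 2 above Option 1 on 3.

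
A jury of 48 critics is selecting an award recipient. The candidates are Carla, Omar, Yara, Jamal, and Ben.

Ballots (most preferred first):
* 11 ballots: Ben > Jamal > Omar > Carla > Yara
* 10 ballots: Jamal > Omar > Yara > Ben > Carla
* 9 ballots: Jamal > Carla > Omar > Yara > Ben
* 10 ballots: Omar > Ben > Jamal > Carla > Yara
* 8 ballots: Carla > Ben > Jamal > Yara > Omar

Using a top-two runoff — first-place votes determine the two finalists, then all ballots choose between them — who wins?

Round 1 first-place votes: Carla 8, Omar 10, Yara 0, Jamal 19, Ben 11. Jamal and Ben advance.
Runoff: Jamal is ranked above Ben on 19 ballots, Ben above Jamal on 29.

Ben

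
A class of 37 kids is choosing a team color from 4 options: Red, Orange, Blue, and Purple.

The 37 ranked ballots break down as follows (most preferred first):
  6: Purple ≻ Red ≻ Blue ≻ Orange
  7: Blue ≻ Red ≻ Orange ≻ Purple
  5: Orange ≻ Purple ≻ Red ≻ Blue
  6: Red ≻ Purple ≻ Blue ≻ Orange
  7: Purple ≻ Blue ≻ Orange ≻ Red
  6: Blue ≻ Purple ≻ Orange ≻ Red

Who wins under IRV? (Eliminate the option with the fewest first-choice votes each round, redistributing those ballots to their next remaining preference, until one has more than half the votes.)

Purple

Round 1: Red 6, Orange 5, Blue 13, Purple 13. Orange eliminated.
Round 2: Red 6, Blue 13, Purple 18. Red eliminated.
Round 3: Blue 13, Purple 24. Purple has a majority (≥19).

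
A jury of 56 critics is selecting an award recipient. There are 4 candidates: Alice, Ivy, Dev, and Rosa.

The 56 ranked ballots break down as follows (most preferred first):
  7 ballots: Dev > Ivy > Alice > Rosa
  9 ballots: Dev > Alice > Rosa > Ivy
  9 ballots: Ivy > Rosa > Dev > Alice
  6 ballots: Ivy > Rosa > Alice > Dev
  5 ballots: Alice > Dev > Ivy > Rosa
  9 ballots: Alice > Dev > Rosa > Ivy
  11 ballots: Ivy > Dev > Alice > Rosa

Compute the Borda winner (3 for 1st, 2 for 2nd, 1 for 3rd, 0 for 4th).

Alice: 7×1 + 9×2 + 9×0 + 6×1 + 5×3 + 9×3 + 11×1 = 84
Ivy: 7×2 + 9×0 + 9×3 + 6×3 + 5×1 + 9×0 + 11×3 = 97
Dev: 7×3 + 9×3 + 9×1 + 6×0 + 5×2 + 9×2 + 11×2 = 107
Rosa: 7×0 + 9×1 + 9×2 + 6×2 + 5×0 + 9×1 + 11×0 = 48

Dev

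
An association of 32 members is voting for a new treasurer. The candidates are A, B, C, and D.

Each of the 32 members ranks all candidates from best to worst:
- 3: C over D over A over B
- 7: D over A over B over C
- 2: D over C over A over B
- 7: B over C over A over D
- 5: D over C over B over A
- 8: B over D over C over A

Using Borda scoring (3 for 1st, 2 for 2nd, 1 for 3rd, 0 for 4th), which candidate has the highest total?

D

A: 3×1 + 7×2 + 2×1 + 7×1 + 5×0 + 8×0 = 26
B: 3×0 + 7×1 + 2×0 + 7×3 + 5×1 + 8×3 = 57
C: 3×3 + 7×0 + 2×2 + 7×2 + 5×2 + 8×1 = 45
D: 3×2 + 7×3 + 2×3 + 7×0 + 5×3 + 8×2 = 64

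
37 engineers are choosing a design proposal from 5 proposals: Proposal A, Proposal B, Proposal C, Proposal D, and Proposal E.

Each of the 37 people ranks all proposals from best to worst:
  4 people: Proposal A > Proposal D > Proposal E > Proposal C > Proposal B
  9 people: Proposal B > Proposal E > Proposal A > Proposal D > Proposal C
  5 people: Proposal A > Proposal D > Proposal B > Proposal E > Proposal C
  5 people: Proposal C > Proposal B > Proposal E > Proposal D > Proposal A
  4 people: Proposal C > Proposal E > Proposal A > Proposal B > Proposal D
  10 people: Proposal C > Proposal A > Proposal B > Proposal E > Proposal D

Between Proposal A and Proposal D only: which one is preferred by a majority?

Proposal A

Proposal A is ranked above Proposal D on 32 ballots; Proposal D above Proposal A on 5.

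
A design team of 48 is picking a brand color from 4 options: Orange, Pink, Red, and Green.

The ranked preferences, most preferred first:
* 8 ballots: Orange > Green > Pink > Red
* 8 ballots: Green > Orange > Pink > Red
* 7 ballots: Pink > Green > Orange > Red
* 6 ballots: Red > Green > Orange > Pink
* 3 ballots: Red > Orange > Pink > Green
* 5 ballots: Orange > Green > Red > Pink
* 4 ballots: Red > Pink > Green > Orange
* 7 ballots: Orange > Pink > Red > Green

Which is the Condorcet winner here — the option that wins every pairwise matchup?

Green vs Orange: 25–23
Green vs Pink: 27–21
Green vs Red: 28–20
Green beats every other option.

Green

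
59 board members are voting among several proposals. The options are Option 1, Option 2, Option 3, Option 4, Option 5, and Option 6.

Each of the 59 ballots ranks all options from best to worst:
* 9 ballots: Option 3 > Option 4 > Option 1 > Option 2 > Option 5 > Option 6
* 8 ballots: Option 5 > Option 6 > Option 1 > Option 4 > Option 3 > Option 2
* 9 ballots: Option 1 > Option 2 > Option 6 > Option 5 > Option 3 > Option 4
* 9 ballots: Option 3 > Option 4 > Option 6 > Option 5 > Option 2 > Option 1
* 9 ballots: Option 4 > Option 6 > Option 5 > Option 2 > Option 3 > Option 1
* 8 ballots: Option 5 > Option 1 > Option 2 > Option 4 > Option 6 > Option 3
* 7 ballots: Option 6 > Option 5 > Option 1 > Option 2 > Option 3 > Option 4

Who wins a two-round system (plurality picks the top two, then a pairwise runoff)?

Option 5

Round 1 first-place votes: Option 1 9, Option 2 0, Option 3 18, Option 4 9, Option 5 16, Option 6 7. Option 3 and Option 5 advance.
Runoff: Option 3 is ranked above Option 5 on 18 ballots, Option 5 above Option 3 on 41.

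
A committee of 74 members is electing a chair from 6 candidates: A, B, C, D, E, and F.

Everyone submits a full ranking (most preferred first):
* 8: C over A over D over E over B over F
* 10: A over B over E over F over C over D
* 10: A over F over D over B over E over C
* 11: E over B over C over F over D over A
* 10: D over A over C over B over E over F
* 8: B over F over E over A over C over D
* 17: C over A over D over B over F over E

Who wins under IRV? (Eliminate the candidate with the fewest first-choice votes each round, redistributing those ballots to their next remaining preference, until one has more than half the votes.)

A

Round 1: A 20, B 8, C 25, D 10, E 11, F 0. F eliminated.
Round 2: A 20, B 8, C 25, D 10, E 11. B eliminated.
Round 3: A 20, C 25, D 10, E 19. D eliminated.
Round 4: A 30, C 25, E 19. E eliminated.
Round 5: A 38, C 36. A has a majority (≥38).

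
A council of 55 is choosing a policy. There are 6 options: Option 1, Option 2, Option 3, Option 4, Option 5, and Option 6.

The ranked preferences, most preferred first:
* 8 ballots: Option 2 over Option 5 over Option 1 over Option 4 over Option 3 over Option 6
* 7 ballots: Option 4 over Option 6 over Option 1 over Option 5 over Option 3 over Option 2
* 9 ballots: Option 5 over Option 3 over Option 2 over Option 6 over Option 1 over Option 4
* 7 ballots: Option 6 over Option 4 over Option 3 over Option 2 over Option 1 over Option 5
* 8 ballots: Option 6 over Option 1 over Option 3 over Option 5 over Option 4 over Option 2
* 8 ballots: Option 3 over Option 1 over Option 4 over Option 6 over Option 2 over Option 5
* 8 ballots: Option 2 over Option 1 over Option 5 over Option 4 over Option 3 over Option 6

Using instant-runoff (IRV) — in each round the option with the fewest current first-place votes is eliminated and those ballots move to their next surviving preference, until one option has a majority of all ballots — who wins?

Option 6

Round 1: Option 1 0, Option 2 16, Option 3 8, Option 4 7, Option 5 9, Option 6 15. Option 1 eliminated.
Round 2: Option 2 16, Option 3 8, Option 4 7, Option 5 9, Option 6 15. Option 4 eliminated.
Round 3: Option 2 16, Option 3 8, Option 5 9, Option 6 22. Option 3 eliminated.
Round 4: Option 2 16, Option 5 9, Option 6 30. Option 6 has a majority (≥28).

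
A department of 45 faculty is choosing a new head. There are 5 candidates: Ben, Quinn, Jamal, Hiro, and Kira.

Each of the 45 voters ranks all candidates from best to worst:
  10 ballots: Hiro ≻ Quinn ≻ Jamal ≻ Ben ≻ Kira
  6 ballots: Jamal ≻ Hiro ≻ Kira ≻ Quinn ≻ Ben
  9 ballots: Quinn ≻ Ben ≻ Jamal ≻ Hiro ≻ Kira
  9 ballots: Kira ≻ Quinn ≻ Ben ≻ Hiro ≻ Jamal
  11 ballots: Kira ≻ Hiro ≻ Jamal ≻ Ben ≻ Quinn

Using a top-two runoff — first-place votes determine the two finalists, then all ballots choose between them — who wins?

Round 1 first-place votes: Ben 0, Quinn 9, Jamal 6, Hiro 10, Kira 20. Kira and Hiro advance.
Runoff: Kira is ranked above Hiro on 20 ballots, Hiro above Kira on 25.

Hiro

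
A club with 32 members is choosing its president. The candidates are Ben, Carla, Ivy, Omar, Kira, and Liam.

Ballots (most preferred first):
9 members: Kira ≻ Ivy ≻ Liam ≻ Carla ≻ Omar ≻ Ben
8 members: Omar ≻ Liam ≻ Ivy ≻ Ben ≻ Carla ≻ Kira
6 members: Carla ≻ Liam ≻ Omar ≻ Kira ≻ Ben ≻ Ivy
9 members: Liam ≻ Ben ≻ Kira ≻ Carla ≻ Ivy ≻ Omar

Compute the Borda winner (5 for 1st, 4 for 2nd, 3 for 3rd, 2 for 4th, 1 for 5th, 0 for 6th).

Ben: 9×0 + 8×2 + 6×1 + 9×4 = 58
Carla: 9×2 + 8×1 + 6×5 + 9×2 = 74
Ivy: 9×4 + 8×3 + 6×0 + 9×1 = 69
Omar: 9×1 + 8×5 + 6×3 + 9×0 = 67
Kira: 9×5 + 8×0 + 6×2 + 9×3 = 84
Liam: 9×3 + 8×4 + 6×4 + 9×5 = 128

Liam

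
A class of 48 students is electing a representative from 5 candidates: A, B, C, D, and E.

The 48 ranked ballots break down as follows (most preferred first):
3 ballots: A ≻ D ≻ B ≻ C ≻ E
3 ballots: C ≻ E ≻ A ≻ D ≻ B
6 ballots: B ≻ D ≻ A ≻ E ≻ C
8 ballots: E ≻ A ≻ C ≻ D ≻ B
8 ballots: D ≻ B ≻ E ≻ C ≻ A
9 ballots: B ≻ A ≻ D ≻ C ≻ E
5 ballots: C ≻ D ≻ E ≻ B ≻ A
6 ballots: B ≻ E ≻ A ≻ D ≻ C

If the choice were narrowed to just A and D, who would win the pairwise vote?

A

A is ranked above D on 29 ballots; D above A on 19.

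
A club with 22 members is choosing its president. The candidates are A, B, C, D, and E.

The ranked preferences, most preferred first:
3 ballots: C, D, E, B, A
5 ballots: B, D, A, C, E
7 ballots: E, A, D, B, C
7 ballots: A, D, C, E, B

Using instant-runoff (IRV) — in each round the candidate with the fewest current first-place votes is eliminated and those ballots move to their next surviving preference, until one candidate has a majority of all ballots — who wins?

Round 1: A 7, B 5, C 3, D 0, E 7. D eliminated.
Round 2: A 7, B 5, C 3, E 7. C eliminated.
Round 3: A 7, B 5, E 10. B eliminated.
Round 4: A 12, E 10. A has a majority (≥12).

A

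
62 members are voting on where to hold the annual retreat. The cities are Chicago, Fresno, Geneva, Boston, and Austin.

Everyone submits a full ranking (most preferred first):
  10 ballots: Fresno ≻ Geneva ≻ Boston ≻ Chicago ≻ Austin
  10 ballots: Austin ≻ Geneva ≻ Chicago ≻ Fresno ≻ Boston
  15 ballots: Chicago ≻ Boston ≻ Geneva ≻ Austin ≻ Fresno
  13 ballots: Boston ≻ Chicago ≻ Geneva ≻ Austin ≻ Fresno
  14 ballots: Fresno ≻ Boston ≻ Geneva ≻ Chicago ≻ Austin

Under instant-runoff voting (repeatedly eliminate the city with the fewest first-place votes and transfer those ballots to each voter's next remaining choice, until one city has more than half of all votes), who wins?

Round 1: Chicago 15, Fresno 24, Geneva 0, Boston 13, Austin 10. Geneva eliminated.
Round 2: Chicago 15, Fresno 24, Boston 13, Austin 10. Austin eliminated.
Round 3: Chicago 25, Fresno 24, Boston 13. Boston eliminated.
Round 4: Chicago 38, Fresno 24. Chicago has a majority (≥32).

Chicago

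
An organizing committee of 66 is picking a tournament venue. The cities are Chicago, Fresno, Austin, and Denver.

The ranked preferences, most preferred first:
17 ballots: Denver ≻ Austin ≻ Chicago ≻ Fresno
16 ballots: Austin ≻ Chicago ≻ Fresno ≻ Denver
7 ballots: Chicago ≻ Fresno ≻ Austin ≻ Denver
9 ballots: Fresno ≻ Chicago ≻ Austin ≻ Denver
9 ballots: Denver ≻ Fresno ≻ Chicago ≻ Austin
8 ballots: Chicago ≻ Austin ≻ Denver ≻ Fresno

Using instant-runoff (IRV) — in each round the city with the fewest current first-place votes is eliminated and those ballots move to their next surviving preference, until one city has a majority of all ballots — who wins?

Round 1: Chicago 15, Fresno 9, Austin 16, Denver 26. Fresno eliminated.
Round 2: Chicago 24, Austin 16, Denver 26. Austin eliminated.
Round 3: Chicago 40, Denver 26. Chicago has a majority (≥34).

Chicago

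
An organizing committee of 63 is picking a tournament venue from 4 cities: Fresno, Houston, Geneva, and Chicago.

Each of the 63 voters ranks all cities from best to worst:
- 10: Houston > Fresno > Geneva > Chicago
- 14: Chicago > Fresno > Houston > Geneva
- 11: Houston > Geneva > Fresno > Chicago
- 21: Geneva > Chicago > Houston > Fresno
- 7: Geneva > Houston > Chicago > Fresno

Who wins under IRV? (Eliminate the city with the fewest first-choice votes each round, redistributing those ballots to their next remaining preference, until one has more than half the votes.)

Round 1: Fresno 0, Houston 21, Geneva 28, Chicago 14. Fresno eliminated.
Round 2: Houston 21, Geneva 28, Chicago 14. Chicago eliminated.
Round 3: Houston 35, Geneva 28. Houston has a majority (≥32).

Houston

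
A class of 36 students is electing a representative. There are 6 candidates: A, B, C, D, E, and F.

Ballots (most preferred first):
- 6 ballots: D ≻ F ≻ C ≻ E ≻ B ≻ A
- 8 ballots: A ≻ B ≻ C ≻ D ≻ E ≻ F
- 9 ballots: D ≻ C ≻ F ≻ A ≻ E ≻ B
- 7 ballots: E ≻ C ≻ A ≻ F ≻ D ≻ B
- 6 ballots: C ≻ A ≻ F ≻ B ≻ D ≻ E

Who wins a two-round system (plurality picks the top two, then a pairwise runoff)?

Round 1 first-place votes: A 8, B 0, C 6, D 15, E 7, F 0. D and A advance.
Runoff: D is ranked above A on 15 ballots, A above D on 21.

A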